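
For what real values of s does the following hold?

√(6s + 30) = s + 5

s = -5 or s = 1

Square both sides: 6s + 30 = (s + 5)².
Expand and rearrange: s² + 4s - 5 = 0.
Solving gives s = 1 or s = -5.
Check each candidate in the original equation:
  s = 1: √(36) = 6, while s + 5 = 6 — valid.
  s = -5: √(0) = 0, while s + 5 = 0 — valid.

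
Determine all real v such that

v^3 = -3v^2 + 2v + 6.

Rearrange: v^3 + 3v^2 - 2v - 6 = 0.
Possible rational roots are divisors of -6. Testing v = -3 gives 0, so (v + 3) is a factor.
Divide: v^3 + 3v^2 - 2v - 6 = (v + 3)(v^2 - 2).
Apply the quadratic formula to v^2 - 2 = 0: v = (0 +/- sqrt(8))/2, i.e. v ~= 1.4142 or v ~= -1.4142.

v = -3 or v = -1.4142 or v = 1.4142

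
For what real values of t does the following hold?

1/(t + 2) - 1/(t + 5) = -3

t = -4.618 or t = -2.382

Multiply both sides by (t + 2)(t + 5):
(t + 5) - (t + 2) = -3(t + 2)(t + 5).
Expand and collect terms: -3t² - 21t - 33 = 0.
By the quadratic formula, t = (21 ± √45) / -6, so t ≈ -4.618 or t ≈ -2.382.
Neither value makes a denominator zero (t ≠ -2, t ≠ -5), so both are valid.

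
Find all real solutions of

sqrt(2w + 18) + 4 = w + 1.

Isolate the radical: sqrt(2w + 18) = w - 3.
Square both sides: 2w + 18 = (w - 3)^2.
Expand and rearrange: w^2 - 8w - 9 = 0.
Solving gives w = 9 or w = -1.
Check each candidate in the original equation:
  w = 9: sqrt(36) = 6, while w - 3 = 6 — valid.
  w = -1: sqrt(16) = 4, while w - 3 = -4 — extraneous.

w = 9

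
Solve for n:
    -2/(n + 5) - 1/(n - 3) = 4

Multiply both sides by (n + 5)(n - 3):
-2(n - 3) - (n + 5) = 4(n + 5)(n - 3).
Expand and collect terms: 4n² + 11n - 61 = 0.
By the quadratic formula, n = (-11 ± √1097) / 8, so n ≈ 2.7651 or n ≈ -5.5151.
Neither value makes a denominator zero (n ≠ -5, n ≠ 3), so both are valid.

n = -5.5151 or n = 2.7651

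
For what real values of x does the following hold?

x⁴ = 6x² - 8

x = -2 or x = -1.4142 or x = 1.4142 or x = 2

Let u = x². The equation becomes u² - 6u + 8 = 0.
Factor: (u - 4)(u - 2) = 0, so u = 4 or u = 2.
x² = 4 gives x = ±2.
x² = 2 gives x = ±√(2) ≈ ±1.4142.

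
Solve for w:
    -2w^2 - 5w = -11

Rearrange to standard form: -2w^2 - 5w + 11 = 0.
Discriminant: (-5)^2 - 4*(-2)*11 = 113.
Quadratic formula: w = (5 +/- sqrt(113)) / (-4).
So w = -sqrt(113)/4 - 5/4 ~= -3.9075 or w = -5/4 + sqrt(113)/4 ~= 1.4075.

w = -3.9075 or w = 1.4075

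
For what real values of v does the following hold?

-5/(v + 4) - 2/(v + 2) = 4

v = -5.4611 or v = -2.2889

Multiply both sides by (v + 4)(v + 2):
-5(v + 2) - 2(v + 4) = 4(v + 4)(v + 2).
Expand and collect terms: 4v^2 + 31v + 50 = 0.
By the quadratic formula, v = (-31 +/- sqrt(161)) / 8, so v ~= -2.2889 or v ~= -5.4611.
Neither value makes a denominator zero (v != -4, v != -2), so both are valid.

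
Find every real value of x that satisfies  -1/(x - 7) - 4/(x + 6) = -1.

Multiply both sides by (x - 7)(x + 6):
-(x + 6) - 4(x - 7) = -(x - 7)(x + 6).
Expand and collect terms: -x^2 + 6x + 20 = 0.
By the quadratic formula, x = (-6 +/- sqrt(116)) / -2, so x ~= -2.3852 or x ~= 8.3852.
Neither value makes a denominator zero (x != 7, x != -6), so both are valid.

x = -2.3852 or x = 8.3852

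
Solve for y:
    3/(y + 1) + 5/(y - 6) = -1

y = -6.1098 or y = 3.1098

Multiply both sides by (y + 1)(y - 6):
3(y - 6) + 5(y + 1) = -(y + 1)(y - 6).
Expand and collect terms: -y² - 3y + 19 = 0.
By the quadratic formula, y = (3 ± √85) / -2, so y ≈ -6.1098 or y ≈ 3.1098.
Neither value makes a denominator zero (y ≠ -1, y ≠ 6), so both are valid.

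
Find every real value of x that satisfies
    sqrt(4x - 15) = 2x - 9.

x = 6

Square both sides: 4x - 15 = (2x - 9)^2.
Expand and rearrange: 4x^2 - 40x + 96 = 0.
Solving gives x = 6 or x = 4.
Check each candidate in the original equation:
  x = 6: sqrt(9) = 3, while 2x - 9 = 3 — valid.
  x = 4: sqrt(1) = 1, while 2x - 9 = -1 — extraneous.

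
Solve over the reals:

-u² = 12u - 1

u = -12.0828 or u = 0.0828

Rearrange to standard form: -u² - 12u + 1 = 0.
Discriminant: (-12)² − 4·(-1)·1 = 148.
Quadratic formula: u = (12 ± √148) / (-2).
So u = -√(37) - 6 ≈ -12.0828 or u = -6 + √(37) ≈ 0.0828.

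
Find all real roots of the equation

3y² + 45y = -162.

y = -9 or y = -6

Bring every term to one side: 3y² + 45y + 162 = 0.
Factor: 3(y + 6)(y + 9) = 0.
So y = -6 or y = -9.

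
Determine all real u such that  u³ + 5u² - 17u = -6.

Rearrange: u³ + 5u² - 17u + 6 = 0.
Possible rational roots are divisors of 6. Testing u = 2 gives 0, so (u - 2) is a factor.
Divide: u³ + 5u² - 17u + 6 = (u - 2)(u² + 7u - 3).
Apply the quadratic formula to u² + 7u - 3 = 0: u = (-7 ± √61)/2, i.e. u ≈ 0.4051 or u ≈ -7.4051.

u = -7.4051 or u = 0.4051 or u = 2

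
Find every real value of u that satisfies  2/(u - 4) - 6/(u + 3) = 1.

u = -8.1521 or u = 5.1521

Multiply both sides by (u - 4)(u + 3):
2(u + 3) - 6(u - 4) = (u - 4)(u + 3).
Expand and collect terms: u² + 3u - 42 = 0.
By the quadratic formula, u = (-3 ± √177) / 2, so u ≈ 5.1521 or u ≈ -8.1521.
Neither value makes a denominator zero (u ≠ 4, u ≠ -3), so both are valid.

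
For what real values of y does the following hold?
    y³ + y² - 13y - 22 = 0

Possible rational roots are divisors of -22. Testing y = -2 gives 0, so (y + 2) is a factor.
Divide: y³ + y² - 13y - 22 = (y + 2)(y² - y - 11).
Apply the quadratic formula to y² - y - 11 = 0: y = (1 ± √45)/2, i.e. y ≈ 3.8541 or y ≈ -2.8541.

y = -2.8541 or y = -2 or y = 3.8541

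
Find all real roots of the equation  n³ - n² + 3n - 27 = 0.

Possible rational roots are divisors of -27. Testing n = 3 gives 0, so (n - 3) is a factor.
Divide: n³ - n² + 3n - 27 = (n - 3)(n² + 2n + 9).
The quadratic n² + 2n + 9 has discriminant -32 < 0, so no further real roots.

n = 3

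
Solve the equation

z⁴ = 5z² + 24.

z = -2.8284 or z = 2.8284

Let u = z². The equation becomes u² - 5u - 24 = 0.
Factor: (u + 3)(u - 8) = 0, so u = -3 or u = 8.
z² = -3 < 0 has no real solution.
z² = 8 gives z = ±2·√(2) ≈ ±2.8284.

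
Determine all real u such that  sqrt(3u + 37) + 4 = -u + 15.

u = 4

Isolate the radical: sqrt(3u + 37) = -u + 11.
Square both sides: 3u + 37 = (-u + 11)^2.
Expand and rearrange: u^2 - 25u + 84 = 0.
Solving gives u = 21 or u = 4.
Check each candidate in the original equation:
  u = 21: sqrt(100) = 10, while -u + 11 = -10 — extraneous.
  u = 4: sqrt(49) = 7, while -u + 11 = 7 — valid.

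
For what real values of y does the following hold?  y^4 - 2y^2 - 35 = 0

Let u = y^2. The equation becomes u^2 - 2u - 35 = 0.
Factor: (u - 7)(u + 5) = 0, so u = 7 or u = -5.
y^2 = 7 gives y = +/-sqrt(7) ~= +/-2.6458.
y^2 = -5 < 0 has no real solution.

y = -2.6458 or y = 2.6458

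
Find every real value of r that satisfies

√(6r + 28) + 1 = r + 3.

r = 6

Isolate the radical: √(6r + 28) = r + 2.
Square both sides: 6r + 28 = (r + 2)².
Expand and rearrange: r² - 2r - 24 = 0.
Solving gives r = 6 or r = -4.
Check each candidate in the original equation:
  r = 6: √(64) = 8, while r + 2 = 8 — valid.
  r = -4: √(4) = 2, while r + 2 = -2 — extraneous.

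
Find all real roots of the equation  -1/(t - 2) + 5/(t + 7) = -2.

Multiply both sides by (t - 2)(t + 7):
-(t + 7) + 5(t - 2) = -2(t - 2)(t + 7).
Expand and collect terms: -2t² - 14t + 45 = 0.
By the quadratic formula, t = (14 ± √556) / -4, so t ≈ -9.3949 or t ≈ 2.3949.
Neither value makes a denominator zero (t ≠ 2, t ≠ -7), so both are valid.

t = -9.3949 or t = 2.3949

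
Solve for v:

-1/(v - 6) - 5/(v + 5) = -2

Multiply both sides by (v - 6)(v + 5):
-(v + 5) - 5(v - 6) = -2(v - 6)(v + 5).
Expand and collect terms: -2v² + 8v + 35 = 0.
By the quadratic formula, v = (-8 ± √344) / -4, so v ≈ -2.6368 or v ≈ 6.6368.
Neither value makes a denominator zero (v ≠ 6, v ≠ -5), so both are valid.

v = -2.6368 or v = 6.6368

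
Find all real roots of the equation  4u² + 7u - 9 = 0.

Discriminant: (7)² − 4·4·(-9) = 193.
Quadratic formula: u = (-7 ± √193) / 8.
So u = -7/8 + √(193)/8 ≈ 0.8616 or u = -√(193)/8 - 7/8 ≈ -2.6116.

u = -2.6116 or u = 0.8616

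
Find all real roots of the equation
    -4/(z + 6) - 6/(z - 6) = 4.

z = -7.129 or z = 4.629

Multiply both sides by (z + 6)(z - 6):
-4(z - 6) - 6(z + 6) = 4(z + 6)(z - 6).
Expand and collect terms: 4z² + 10z - 132 = 0.
By the quadratic formula, z = (-10 ± √2212) / 8, so z ≈ 4.629 or z ≈ -7.129.
Neither value makes a denominator zero (z ≠ -6, z ≠ 6), so both are valid.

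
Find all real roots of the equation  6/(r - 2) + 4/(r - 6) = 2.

Multiply both sides by (r - 2)(r - 6):
6(r - 6) + 4(r - 2) = 2(r - 2)(r - 6).
Expand and collect terms: 2r^2 - 26r + 68 = 0.
By the quadratic formula, r = (26 +/- sqrt(132)) / 4, so r ~= 9.3723 or r ~= 3.6277.
Neither value makes a denominator zero (r != 2, r != 6), so both are valid.

r = 3.6277 or r = 9.3723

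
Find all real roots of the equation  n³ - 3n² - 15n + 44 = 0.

n = -3.8541 or n = 2.8541 or n = 4

Possible rational roots are divisors of 44. Testing n = 4 gives 0, so (n - 4) is a factor.
Divide: n³ - 3n² - 15n + 44 = (n - 4)(n² + n - 11).
Apply the quadratic formula to n² + n - 11 = 0: n = (-1 ± √45)/2, i.e. n ≈ 2.8541 or n ≈ -3.8541.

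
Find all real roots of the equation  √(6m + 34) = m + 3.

m = 5

Square both sides: 6m + 34 = (m + 3)².
Expand and rearrange: m² - 25 = 0.
Solving gives m = 5 or m = -5.
Check each candidate in the original equation:
  m = 5: √(64) = 8, while m + 3 = 8 — valid.
  m = -5: √(4) = 2, while m + 3 = -2 — extraneous.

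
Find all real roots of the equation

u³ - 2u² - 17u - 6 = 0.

u = -3 or u = -0.3723 or u = 5.3723

Possible rational roots are divisors of -6. Testing u = -3 gives 0, so (u + 3) is a factor.
Divide: u³ - 2u² - 17u - 6 = (u + 3)(u² - 5u - 2).
Apply the quadratic formula to u² - 5u - 2 = 0: u = (5 ± √33)/2, i.e. u ≈ 5.3723 or u ≈ -0.3723.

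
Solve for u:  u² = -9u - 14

Bring every term to one side: u² + 9u + 14 = 0.
Factor: (u + 7)(u + 2) = 0.
So u = -7 or u = -2.

u = -7 or u = -2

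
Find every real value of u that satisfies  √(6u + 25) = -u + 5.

Square both sides: 6u + 25 = (-u + 5)².
Expand and rearrange: u² - 16u = 0.
Solving gives u = 16 or u = 0.
Check each candidate in the original equation:
  u = 16: √(121) = 11, while -u + 5 = -11 — extraneous.
  u = 0: √(25) = 5, while -u + 5 = 5 — valid.

u = 0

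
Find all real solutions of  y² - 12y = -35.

y = 5 or y = 7

Bring every term to one side: y² - 12y + 35 = 0.
Factor: (y - 5)(y - 7) = 0.
So y = 5 or y = 7.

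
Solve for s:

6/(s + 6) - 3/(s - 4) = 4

s = -4.352 or s = 3.102

Multiply both sides by (s + 6)(s - 4):
6(s - 4) - 3(s + 6) = 4(s + 6)(s - 4).
Expand and collect terms: 4s^2 + 5s - 54 = 0.
By the quadratic formula, s = (-5 +/- sqrt(889)) / 8, so s ~= 3.102 or s ~= -4.352.
Neither value makes a denominator zero (s != -6, s != 4), so both are valid.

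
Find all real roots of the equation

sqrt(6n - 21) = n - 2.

n = 5

Square both sides: 6n - 21 = (n - 2)^2.
Expand and rearrange: n^2 - 10n + 25 = 0.
This gives the repeated root n = 5.
Check in the original equation:
  n = 5: sqrt(9) = 3, while n - 2 = 3 — valid.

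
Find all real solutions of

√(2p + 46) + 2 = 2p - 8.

p = 9

Isolate the radical: √(2p + 46) = 2p - 10.
Square both sides: 2p + 46 = (2p - 10)².
Expand and rearrange: 4p² - 42p + 54 = 0.
Solving gives p = 9 or p = 1.5.
Check each candidate in the original equation:
  p = 9: √(64) = 8, while 2p - 10 = 8 — valid.
  p = 1.5: √(49) = 7, while 2p - 10 = -7 — extraneous.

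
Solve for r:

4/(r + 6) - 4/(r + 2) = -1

r = -8.4721 or r = 0.4721

Multiply both sides by (r + 6)(r + 2):
4(r + 2) - 4(r + 6) = -(r + 6)(r + 2).
Expand and collect terms: -r² - 8r + 4 = 0.
By the quadratic formula, r = (8 ± √80) / -2, so r ≈ -8.4721 or r ≈ 0.4721.
Neither value makes a denominator zero (r ≠ -6, r ≠ -2), so both are valid.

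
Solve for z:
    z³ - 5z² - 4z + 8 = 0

Possible rational roots are divisors of 8. Testing z = 1 gives 0, so (z - 1) is a factor.
Divide: z³ - 5z² - 4z + 8 = (z - 1)(z² - 4z - 8).
Apply the quadratic formula to z² - 4z - 8 = 0: z = (4 ± √48)/2, i.e. z ≈ 5.4641 or z ≈ -1.4641.

z = -1.4641 or z = 1 or z = 5.4641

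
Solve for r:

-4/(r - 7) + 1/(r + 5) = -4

Multiply both sides by (r - 7)(r + 5):
-4(r + 5) + (r - 7) = -4(r - 7)(r + 5).
Expand and collect terms: -4r^2 + 11r + 167 = 0.
By the quadratic formula, r = (-11 +/- sqrt(2793)) / -8, so r ~= -5.2311 or r ~= 7.9811.
Neither value makes a denominator zero (r != 7, r != -5), so both are valid.

r = -5.2311 or r = 7.9811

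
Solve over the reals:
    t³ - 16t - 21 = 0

t = -3 or t = -1.5414 or t = 4.5414

Possible rational roots are divisors of -21. Testing t = -3 gives 0, so (t + 3) is a factor.
Divide: t³ - 16t - 21 = (t + 3)(t² - 3t - 7).
Apply the quadratic formula to t² - 3t - 7 = 0: t = (3 ± √37)/2, i.e. t ≈ 4.5414 or t ≈ -1.5414.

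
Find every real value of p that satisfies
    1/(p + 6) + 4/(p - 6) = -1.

p = -7.4244 or p = 2.4244

Multiply both sides by (p + 6)(p - 6):
(p - 6) + 4(p + 6) = -(p + 6)(p - 6).
Expand and collect terms: -p² - 5p + 18 = 0.
By the quadratic formula, p = (5 ± √97) / -2, so p ≈ -7.4244 or p ≈ 2.4244.
Neither value makes a denominator zero (p ≠ -6, p ≠ 6), so both are valid.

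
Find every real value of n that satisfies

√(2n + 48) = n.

n = 8

Square both sides: 2n + 48 = (n)².
Expand and rearrange: n² - 2n - 48 = 0.
Solving gives n = 8 or n = -6.
Check each candidate in the original equation:
  n = 8: √(64) = 8, while n = 8 — valid.
  n = -6: √(36) = 6, while n = -6 — extraneous.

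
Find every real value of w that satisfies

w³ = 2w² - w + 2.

Rearrange: w³ - 2w² + w - 2 = 0.
Possible rational roots are divisors of -2. Testing w = 2 gives 0, so (w - 2) is a factor.
Divide: w³ - 2w² + w - 2 = (w - 2)(w² + 1).
The quadratic w² + 1 has discriminant -4 < 0, so no further real roots.

w = 2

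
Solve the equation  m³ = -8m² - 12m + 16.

Rearrange: m³ + 8m² + 12m - 16 = 0.
Possible rational roots are divisors of -16. Testing m = -4 gives 0, so (m + 4) is a factor.
Divide: m³ + 8m² + 12m - 16 = (m + 4)(m² + 4m - 4).
Apply the quadratic formula to m² + 4m - 4 = 0: m = (-4 ± √32)/2, i.e. m ≈ 0.8284 or m ≈ -4.8284.

m = -4.8284 or m = -4 or m = 0.8284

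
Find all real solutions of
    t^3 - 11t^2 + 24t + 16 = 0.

t = -0.5311 or t = 4 or t = 7.5311

Possible rational roots are divisors of 16. Testing t = 4 gives 0, so (t - 4) is a factor.
Divide: t^3 - 11t^2 + 24t + 16 = (t - 4)(t^2 - 7t - 4).
Apply the quadratic formula to t^2 - 7t - 4 = 0: t = (7 +/- sqrt(65))/2, i.e. t ~= 7.5311 or t ~= -0.5311.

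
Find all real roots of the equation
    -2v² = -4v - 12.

v = -1.6458 or v = 3.6458

Rearrange to standard form: -2v² + 4v + 12 = 0.
Discriminant: (4)² − 4·(-2)·12 = 112.
Quadratic formula: v = (-4 ± √112) / (-4).
So v = 1 - √(7) ≈ -1.6458 or v = 1 + √(7) ≈ 3.6458.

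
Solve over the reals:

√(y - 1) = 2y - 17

Square both sides: y - 1 = (2y - 17)².
Expand and rearrange: 4y² - 69y + 290 = 0.
Solving gives y = 10 or y = 7.25.
Check each candidate in the original equation:
  y = 10: √(9) = 3, while 2y - 17 = 3 — valid.
  y = 7.25: √(6.25) = 2.5, while 2y - 17 = -2.5 — extraneous.

y = 10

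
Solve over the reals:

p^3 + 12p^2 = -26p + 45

p = -8.1098 or p = -5 or p = 1.1098

Rearrange: p^3 + 12p^2 + 26p - 45 = 0.
Possible rational roots are divisors of -45. Testing p = -5 gives 0, so (p + 5) is a factor.
Divide: p^3 + 12p^2 + 26p - 45 = (p + 5)(p^2 + 7p - 9).
Apply the quadratic formula to p^2 + 7p - 9 = 0: p = (-7 +/- sqrt(85))/2, i.e. p ~= 1.1098 or p ~= -8.1098.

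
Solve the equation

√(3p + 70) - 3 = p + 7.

Isolate the radical: √(3p + 70) = p + 10.
Square both sides: 3p + 70 = (p + 10)².
Expand and rearrange: p² + 17p + 30 = 0.
Solving gives p = -2 or p = -15.
Check each candidate in the original equation:
  p = -2: √(64) = 8, while p + 10 = 8 — valid.
  p = -15: √(25) = 5, while p + 10 = -5 — extraneous.

p = -2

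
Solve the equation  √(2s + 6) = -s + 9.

Square both sides: 2s + 6 = (-s + 9)².
Expand and rearrange: s² - 20s + 75 = 0.
Solving gives s = 15 or s = 5.
Check each candidate in the original equation:
  s = 15: √(36) = 6, while -s + 9 = -6 — extraneous.
  s = 5: √(16) = 4, while -s + 9 = 4 — valid.

s = 5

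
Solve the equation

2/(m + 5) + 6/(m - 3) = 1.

m = -3.9282 or m = 9.9282

Multiply both sides by (m + 5)(m - 3):
2(m - 3) + 6(m + 5) = (m + 5)(m - 3).
Expand and collect terms: m^2 - 6m - 39 = 0.
By the quadratic formula, m = (6 +/- sqrt(192)) / 2, so m ~= 9.9282 or m ~= -3.9282.
Neither value makes a denominator zero (m != -5, m != 3), so both are valid.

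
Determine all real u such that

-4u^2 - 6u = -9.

Rearrange to standard form: -4u^2 - 6u + 9 = 0.
Discriminant: (-6)^2 - 4*(-4)*9 = 180.
Quadratic formula: u = (6 +/- sqrt(180)) / (-8).
So u = -3*sqrt(5)/4 - 3/4 ~= -2.4271 or u = -3/4 + 3*sqrt(5)/4 ~= 0.9271.

u = -2.4271 or u = 0.9271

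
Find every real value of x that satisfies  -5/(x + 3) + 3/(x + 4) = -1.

Multiply both sides by (x + 3)(x + 4):
-5(x + 4) + 3(x + 3) = -(x + 3)(x + 4).
Expand and collect terms: -x² - 5x - 1 = 0.
By the quadratic formula, x = (5 ± √21) / -2, so x ≈ -4.7913 or x ≈ -0.2087.
Neither value makes a denominator zero (x ≠ -3, x ≠ -4), so both are valid.

x = -4.7913 or x = -0.2087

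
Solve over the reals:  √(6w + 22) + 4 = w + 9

Isolate the radical: √(6w + 22) = w + 5.
Square both sides: 6w + 22 = (w + 5)².
Expand and rearrange: w² + 4w + 3 = 0.
Solving gives w = -1 or w = -3.
Check each candidate in the original equation:
  w = -1: √(16) = 4, while w + 5 = 4 — valid.
  w = -3: √(4) = 2, while w + 5 = 2 — valid.

w = -3 or w = -1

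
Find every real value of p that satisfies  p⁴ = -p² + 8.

p = -1.5402 or p = 1.5402

Let u = p². The equation becomes u² + u - 8 = 0.
By the quadratic formula, u = -1/2 + √(33)/2 or u = -√(33)/2 - 1/2.
p² = -1/2 + √(33)/2 gives p = ±√(-1/2 + √(33)/2) ≈ ±1.5402.
p² = -√(33)/2 - 1/2 < 0 has no real solution.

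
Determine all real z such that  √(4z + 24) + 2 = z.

Isolate the radical: √(4z + 24) = z - 2.
Square both sides: 4z + 24 = (z - 2)².
Expand and rearrange: z² - 8z - 20 = 0.
Solving gives z = 10 or z = -2.
Check each candidate in the original equation:
  z = 10: √(64) = 8, while z - 2 = 8 — valid.
  z = -2: √(16) = 4, while z - 2 = -4 — extraneous.

z = 10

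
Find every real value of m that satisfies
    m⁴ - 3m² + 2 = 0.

Let u = m². The equation becomes u² - 3u + 2 = 0.
Factor: (u - 2)(u - 1) = 0, so u = 2 or u = 1.
m² = 2 gives m = ±√(2) ≈ ±1.4142.
m² = 1 gives m = ±1.

m = -1.4142 or m = -1 or m = 1 or m = 1.4142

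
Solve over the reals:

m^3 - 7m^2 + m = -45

m = -2.1623 or m = 4.1623 or m = 5

Rearrange: m^3 - 7m^2 + m + 45 = 0.
Possible rational roots are divisors of 45. Testing m = 5 gives 0, so (m - 5) is a factor.
Divide: m^3 - 7m^2 + m + 45 = (m - 5)(m^2 - 2m - 9).
Apply the quadratic formula to m^2 - 2m - 9 = 0: m = (2 +/- sqrt(40))/2, i.e. m ~= 4.1623 or m ~= -2.1623.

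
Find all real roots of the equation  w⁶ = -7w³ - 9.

w = -1.7438 or w = -1.1928

Let u = w³. The equation becomes u² + 7u + 9 = 0.
By the quadratic formula, u = -7/2 + √(13)/2 or u = -7/2 - √(13)/2.
w³ = -7/2 + √(13)/2 gives w = -∛(7/2 - √(13)/2) ≈ -1.1928.
w³ = -7/2 - √(13)/2 gives w = -∛(√(13)/2 + 7/2) ≈ -1.7438.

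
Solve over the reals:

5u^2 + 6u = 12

u = -2.2613 or u = 1.0613

Rearrange to standard form: 5u^2 + 6u - 12 = 0.
Discriminant: (6)^2 - 4*5*(-12) = 276.
Quadratic formula: u = (-6 +/- sqrt(276)) / 10.
So u = -3/5 + sqrt(69)/5 ~= 1.0613 or u = -sqrt(69)/5 - 3/5 ~= -2.2613.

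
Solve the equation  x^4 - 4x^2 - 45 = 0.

x = -3 or x = 3

Let u = x^2. The equation becomes u^2 - 4u - 45 = 0.
Factor: (u + 5)(u - 9) = 0, so u = -5 or u = 9.
x^2 = -5 < 0 has no real solution.
x^2 = 9 gives x = +/-3.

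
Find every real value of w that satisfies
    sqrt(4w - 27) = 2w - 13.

w = 7

Square both sides: 4w - 27 = (2w - 13)^2.
Expand and rearrange: 4w^2 - 56w + 196 = 0.
This gives the repeated root w = 7.
Check in the original equation:
  w = 7: sqrt(1) = 1, while 2w - 13 = 1 — valid.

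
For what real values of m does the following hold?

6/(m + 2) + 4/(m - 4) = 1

Multiply both sides by (m + 2)(m - 4):
6(m - 4) + 4(m + 2) = (m + 2)(m - 4).
Expand and collect terms: m^2 - 12m + 8 = 0.
By the quadratic formula, m = (12 +/- sqrt(112)) / 2, so m ~= 11.2915 or m ~= 0.7085.
Neither value makes a denominator zero (m != -2, m != 4), so both are valid.

m = 0.7085 or m = 11.2915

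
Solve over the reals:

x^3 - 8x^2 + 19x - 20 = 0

x = 5

Possible rational roots are divisors of -20. Testing x = 5 gives 0, so (x - 5) is a factor.
Divide: x^3 - 8x^2 + 19x - 20 = (x - 5)(x^2 - 3x + 4).
The quadratic x^2 - 3x + 4 has discriminant -7 < 0, so no further real roots.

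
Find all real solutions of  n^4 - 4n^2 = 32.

n = -2.8284 or n = 2.8284

Let u = n^2. The equation becomes u^2 - 4u - 32 = 0.
Factor: (u - 8)(u + 4) = 0, so u = 8 or u = -4.
n^2 = 8 gives n = +/-2*sqrt(2) ~= +/-2.8284.
n^2 = -4 < 0 has no real solution.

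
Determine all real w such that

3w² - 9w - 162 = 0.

w = -6 or w = 9

Factor: 3(w + 6)(w - 9) = 0.
So w = -6 or w = 9.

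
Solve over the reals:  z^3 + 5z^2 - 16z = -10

Rearrange: z^3 + 5z^2 - 16z + 10 = 0.
Possible rational roots are divisors of 10. Testing z = 1 gives 0, so (z - 1) is a factor.
Divide: z^3 + 5z^2 - 16z + 10 = (z - 1)(z^2 + 6z - 10).
Apply the quadratic formula to z^2 + 6z - 10 = 0: z = (-6 +/- sqrt(76))/2, i.e. z ~= 1.3589 or z ~= -7.3589.

z = -7.3589 or z = 1 or z = 1.3589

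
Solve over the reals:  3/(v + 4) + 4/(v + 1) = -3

v = -5.4305 or v = -1.9028

Multiply both sides by (v + 4)(v + 1):
3(v + 1) + 4(v + 4) = -3(v + 4)(v + 1).
Expand and collect terms: -3v^2 - 22v - 31 = 0.
By the quadratic formula, v = (22 +/- sqrt(112)) / -6, so v ~= -5.4305 or v ~= -1.9028.
Neither value makes a denominator zero (v != -4, v != -1), so both are valid.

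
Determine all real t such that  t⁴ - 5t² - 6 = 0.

Let u = t². The equation becomes u² - 5u - 6 = 0.
Factor: (u + 1)(u - 6) = 0, so u = -1 or u = 6.
t² = -1 < 0 has no real solution.
t² = 6 gives t = ±√(6) ≈ ±2.4495.

t = -2.4495 or t = 2.4495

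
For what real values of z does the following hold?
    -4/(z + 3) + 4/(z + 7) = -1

Multiply both sides by (z + 3)(z + 7):
-4(z + 7) + 4(z + 3) = -(z + 3)(z + 7).
Expand and collect terms: -z² - 10z - 5 = 0.
By the quadratic formula, z = (10 ± √80) / -2, so z ≈ -9.4721 or z ≈ -0.5279.
Neither value makes a denominator zero (z ≠ -3, z ≠ -7), so both are valid.

z = -9.4721 or z = -0.5279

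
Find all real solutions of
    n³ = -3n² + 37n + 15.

n = -7.6056 or n = -0.3944 or n = 5

Rearrange: n³ + 3n² - 37n - 15 = 0.
Possible rational roots are divisors of -15. Testing n = 5 gives 0, so (n - 5) is a factor.
Divide: n³ + 3n² - 37n - 15 = (n - 5)(n² + 8n + 3).
Apply the quadratic formula to n² + 8n + 3 = 0: n = (-8 ± √52)/2, i.e. n ≈ -0.3944 or n ≈ -7.6056.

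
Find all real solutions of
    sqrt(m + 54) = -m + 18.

Square both sides: m + 54 = (-m + 18)^2.
Expand and rearrange: m^2 - 37m + 270 = 0.
Solving gives m = 27 or m = 10.
Check each candidate in the original equation:
  m = 27: sqrt(81) = 9, while -m + 18 = -9 — extraneous.
  m = 10: sqrt(64) = 8, while -m + 18 = 8 — valid.

m = 10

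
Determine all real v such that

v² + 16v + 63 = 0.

Factor: (v + 9)(v + 7) = 0.
So v = -9 or v = -7.

v = -9 or v = -7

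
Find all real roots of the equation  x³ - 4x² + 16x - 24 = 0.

x = 2

Possible rational roots are divisors of -24. Testing x = 2 gives 0, so (x - 2) is a factor.
Divide: x³ - 4x² + 16x - 24 = (x - 2)(x² - 2x + 12).
The quadratic x² - 2x + 12 has discriminant -44 < 0, so no further real roots.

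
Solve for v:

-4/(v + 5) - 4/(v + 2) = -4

v = -4.3028 or v = -0.6972

Multiply both sides by (v + 5)(v + 2):
-4(v + 2) - 4(v + 5) = -4(v + 5)(v + 2).
Expand and collect terms: -4v^2 - 20v - 12 = 0.
By the quadratic formula, v = (20 +/- sqrt(208)) / -8, so v ~= -4.3028 or v ~= -0.6972.
Neither value makes a denominator zero (v != -5, v != -2), so both are valid.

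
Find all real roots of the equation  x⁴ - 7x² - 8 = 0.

x = -2.8284 or x = 2.8284

Let u = x². The equation becomes u² - 7u - 8 = 0.
Factor: (u + 1)(u - 8) = 0, so u = -1 or u = 8.
x² = -1 < 0 has no real solution.
x² = 8 gives x = ±2·√(2) ≈ ±2.8284.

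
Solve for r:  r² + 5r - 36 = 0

Factor: (r + 9)(r - 4) = 0.
So r = -9 or r = 4.

r = -9 or r = 4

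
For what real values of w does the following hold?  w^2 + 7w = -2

Rearrange to standard form: w^2 + 7w + 2 = 0.
Discriminant: (7)^2 - 4*1*2 = 41.
Quadratic formula: w = (-7 +/- sqrt(41)) / 2.
So w = -7/2 + sqrt(41)/2 ~= -0.2984 or w = -7/2 - sqrt(41)/2 ~= -6.7016.

w = -6.7016 or w = -0.2984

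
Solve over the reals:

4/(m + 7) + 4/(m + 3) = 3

m = -6.0704 or m = -1.263

Multiply both sides by (m + 7)(m + 3):
4(m + 3) + 4(m + 7) = 3(m + 7)(m + 3).
Expand and collect terms: 3m² + 22m + 23 = 0.
By the quadratic formula, m = (-22 ± √208) / 6, so m ≈ -1.263 or m ≈ -6.0704.
Neither value makes a denominator zero (m ≠ -7, m ≠ -3), so both are valid.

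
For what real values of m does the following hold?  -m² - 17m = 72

m = -9 or m = -8

Bring every term to one side: -m² - 17m - 72 = 0.
Factor: -1(m + 9)(m + 8) = 0.
So m = -9 or m = -8.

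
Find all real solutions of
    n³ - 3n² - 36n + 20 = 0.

Possible rational roots are divisors of 20. Testing n = -5 gives 0, so (n + 5) is a factor.
Divide: n³ - 3n² - 36n + 20 = (n + 5)(n² - 8n + 4).
Apply the quadratic formula to n² - 8n + 4 = 0: n = (8 ± √48)/2, i.e. n ≈ 7.4641 or n ≈ 0.5359.

n = -5 or n = 0.5359 or n = 7.4641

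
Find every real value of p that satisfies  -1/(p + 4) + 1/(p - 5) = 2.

Multiply both sides by (p + 4)(p - 5):
-(p - 5) + (p + 4) = 2(p + 4)(p - 5).
Expand and collect terms: 2p² - 2p - 49 = 0.
By the quadratic formula, p = (2 ± √396) / 4, so p ≈ 5.4749 or p ≈ -4.4749.
Neither value makes a denominator zero (p ≠ -4, p ≠ 5), so both are valid.

p = -4.4749 or p = 5.4749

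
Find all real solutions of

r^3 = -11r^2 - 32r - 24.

Rearrange: r^3 + 11r^2 + 32r + 24 = 0.
Possible rational roots are divisors of 24. Testing r = -3 gives 0, so (r + 3) is a factor.
Divide: r^3 + 11r^2 + 32r + 24 = (r + 3)(r^2 + 8r + 8).
Apply the quadratic formula to r^2 + 8r + 8 = 0: r = (-8 +/- sqrt(32))/2, i.e. r ~= -1.1716 or r ~= -6.8284.

r = -6.8284 or r = -3 or r = -1.1716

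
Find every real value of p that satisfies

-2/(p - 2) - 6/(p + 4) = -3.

Multiply both sides by (p - 2)(p + 4):
-2(p + 4) - 6(p - 2) = -3(p - 2)(p + 4).
Expand and collect terms: -3p^2 + 2p + 20 = 0.
By the quadratic formula, p = (-2 +/- sqrt(244)) / -6, so p ~= -2.2701 or p ~= 2.9367.
Neither value makes a denominator zero (p != 2, p != -4), so both are valid.

p = -2.2701 or p = 2.9367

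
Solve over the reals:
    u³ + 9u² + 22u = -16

Rearrange: u³ + 9u² + 22u + 16 = 0.
Possible rational roots are divisors of 16. Testing u = -2 gives 0, so (u + 2) is a factor.
Divide: u³ + 9u² + 22u + 16 = (u + 2)(u² + 7u + 8).
Apply the quadratic formula to u² + 7u + 8 = 0: u = (-7 ± √17)/2, i.e. u ≈ -1.4384 or u ≈ -5.5616.

u = -5.5616 or u = -2 or u = -1.4384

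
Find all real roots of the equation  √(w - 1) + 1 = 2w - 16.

w = 10

Isolate the radical: √(w - 1) = 2w - 17.
Square both sides: w - 1 = (2w - 17)².
Expand and rearrange: 4w² - 69w + 290 = 0.
Solving gives w = 10 or w = 7.25.
Check each candidate in the original equation:
  w = 10: √(9) = 3, while 2w - 17 = 3 — valid.
  w = 7.25: √(6.25) = 2.5, while 2w - 17 = -2.5 — extraneous.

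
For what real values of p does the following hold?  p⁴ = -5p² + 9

p = -1.1854 or p = 1.1854

Let u = p². The equation becomes u² + 5u - 9 = 0.
By the quadratic formula, u = -5/2 + √(61)/2 or u = -√(61)/2 - 5/2.
p² = -5/2 + √(61)/2 gives p = ±√(-5/2 + √(61)/2) ≈ ±1.1854.
p² = -√(61)/2 - 5/2 < 0 has no real solution.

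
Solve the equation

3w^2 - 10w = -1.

w = 0.1032 or w = 3.2301

Rearrange to standard form: 3w^2 - 10w + 1 = 0.
Discriminant: (-10)^2 - 4*3*1 = 88.
Quadratic formula: w = (10 +/- sqrt(88)) / 6.
So w = sqrt(22)/3 + 5/3 ~= 3.2301 or w = 5/3 - sqrt(22)/3 ~= 0.1032.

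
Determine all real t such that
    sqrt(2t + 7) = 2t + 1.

Square both sides: 2t + 7 = (2t + 1)^2.
Expand and rearrange: 4t^2 + 2t - 6 = 0.
Solving gives t = 1 or t = -1.5.
Check each candidate in the original equation:
  t = 1: sqrt(9) = 3, while 2t + 1 = 3 — valid.
  t = -1.5: sqrt(4) = 2, while 2t + 1 = -2 — extraneous.

t = 1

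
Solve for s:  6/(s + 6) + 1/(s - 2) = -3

s = -8.0685 or s = 1.7351

Multiply both sides by (s + 6)(s - 2):
6(s - 2) + (s + 6) = -3(s + 6)(s - 2).
Expand and collect terms: -3s^2 - 19s + 42 = 0.
By the quadratic formula, s = (19 +/- sqrt(865)) / -6, so s ~= -8.0685 or s ~= 1.7351.
Neither value makes a denominator zero (s != -6, s != 2), so both are valid.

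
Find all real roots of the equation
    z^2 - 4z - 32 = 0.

Factor: (z + 4)(z - 8) = 0.
So z = -4 or z = 8.

z = -4 or z = 8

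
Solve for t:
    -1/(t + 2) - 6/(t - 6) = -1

t = -1.4462 or t = 12.4462

Multiply both sides by (t + 2)(t - 6):
-(t - 6) - 6(t + 2) = -(t + 2)(t - 6).
Expand and collect terms: -t^2 + 11t + 18 = 0.
By the quadratic formula, t = (-11 +/- sqrt(193)) / -2, so t ~= -1.4462 or t ~= 12.4462.
Neither value makes a denominator zero (t != -2, t != 6), so both are valid.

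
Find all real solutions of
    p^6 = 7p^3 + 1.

Let u = p^3. The equation becomes u^2 - 7u - 1 = 0.
By the quadratic formula, u = 7/2 + sqrt(53)/2 or u = 7/2 - sqrt(53)/2.
p^3 = 7/2 + sqrt(53)/2 gives p = (7/2 + sqrt(53)/2)^(1/3) ~= 1.9256.
p^3 = 7/2 - sqrt(53)/2 gives p = -(-7/2 + sqrt(53)/2)^(1/3) ~= -0.5193.

p = -0.5193 or p = 1.9256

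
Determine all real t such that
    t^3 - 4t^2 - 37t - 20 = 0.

Possible rational roots are divisors of -20. Testing t = -4 gives 0, so (t + 4) is a factor.
Divide: t^3 - 4t^2 - 37t - 20 = (t + 4)(t^2 - 8t - 5).
Apply the quadratic formula to t^2 - 8t - 5 = 0: t = (8 +/- sqrt(84))/2, i.e. t ~= 8.5826 or t ~= -0.5826.

t = -4 or t = -0.5826 or t = 8.5826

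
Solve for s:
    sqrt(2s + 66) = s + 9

Square both sides: 2s + 66 = (s + 9)^2.
Expand and rearrange: s^2 + 16s + 15 = 0.
Solving gives s = -1 or s = -15.
Check each candidate in the original equation:
  s = -1: sqrt(64) = 8, while s + 9 = 8 — valid.
  s = -15: sqrt(36) = 6, while s + 9 = -6 — extraneous.

s = -1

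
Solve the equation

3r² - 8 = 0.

r = -1.633 or r = 1.633

Discriminant: (0)² − 4·3·(-8) = 96.
Quadratic formula: r = (0 ± √96) / 6.
So r = 2·√(6)/3 ≈ 1.633 or r = -2·√(6)/3 ≈ -1.633.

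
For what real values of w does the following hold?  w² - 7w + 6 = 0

Factor: (w - 6)(w - 1) = 0.
So w = 6 or w = 1.

w = 1 or w = 6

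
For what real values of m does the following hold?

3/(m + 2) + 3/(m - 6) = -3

Multiply both sides by (m + 2)(m - 6):
3(m - 6) + 3(m + 2) = -3(m + 2)(m - 6).
Expand and collect terms: -3m² + 6m + 48 = 0.
By the quadratic formula, m = (-6 ± √612) / -6, so m ≈ -3.1231 or m ≈ 5.1231.
Neither value makes a denominator zero (m ≠ -2, m ≠ 6), so both are valid.

m = -3.1231 or m = 5.1231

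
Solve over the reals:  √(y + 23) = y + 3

Square both sides: y + 23 = (y + 3)².
Expand and rearrange: y² + 5y - 14 = 0.
Solving gives y = 2 or y = -7.
Check each candidate in the original equation:
  y = 2: √(25) = 5, while y + 3 = 5 — valid.
  y = -7: √(16) = 4, while y + 3 = -4 — extraneous.

y = 2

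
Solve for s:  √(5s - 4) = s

s = 1 or s = 4

Square both sides: 5s - 4 = (s)².
Expand and rearrange: s² - 5s + 4 = 0.
Solving gives s = 4 or s = 1.
Check each candidate in the original equation:
  s = 4: √(16) = 4, while s = 4 — valid.
  s = 1: √(1) = 1, while s = 1 — valid.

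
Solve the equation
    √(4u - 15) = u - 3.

u = 4 or u = 6

Square both sides: 4u - 15 = (u - 3)².
Expand and rearrange: u² - 10u + 24 = 0.
Solving gives u = 6 or u = 4.
Check each candidate in the original equation:
  u = 6: √(9) = 3, while u - 3 = 3 — valid.
  u = 4: √(1) = 1, while u - 3 = 1 — valid.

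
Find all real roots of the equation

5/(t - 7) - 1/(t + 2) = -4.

Multiply both sides by (t - 7)(t + 2):
5(t + 2) - (t - 7) = -4(t - 7)(t + 2).
Expand and collect terms: -4t^2 + 16t + 39 = 0.
By the quadratic formula, t = (-16 +/- sqrt(880)) / -8, so t ~= -1.7081 or t ~= 5.7081.
Neither value makes a denominator zero (t != 7, t != -2), so both are valid.

t = -1.7081 or t = 5.7081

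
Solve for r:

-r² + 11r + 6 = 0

r = -0.5208 or r = 11.5208

Discriminant: (11)² − 4·(-1)·6 = 145.
Quadratic formula: r = (-11 ± √145) / (-2).
So r = 11/2 - √(145)/2 ≈ -0.5208 or r = 11/2 + √(145)/2 ≈ 11.5208.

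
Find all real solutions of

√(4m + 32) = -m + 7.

m = 1

Square both sides: 4m + 32 = (-m + 7)².
Expand and rearrange: m² - 18m + 17 = 0.
Solving gives m = 17 or m = 1.
Check each candidate in the original equation:
  m = 17: √(100) = 10, while -m + 7 = -10 — extraneous.
  m = 1: √(36) = 6, while -m + 7 = 6 — valid.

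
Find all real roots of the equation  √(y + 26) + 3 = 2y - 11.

y = 10

Isolate the radical: √(y + 26) = 2y - 14.
Square both sides: y + 26 = (2y - 14)².
Expand and rearrange: 4y² - 57y + 170 = 0.
Solving gives y = 10 or y = 4.25.
Check each candidate in the original equation:
  y = 10: √(36) = 6, while 2y - 14 = 6 — valid.
  y = 4.25: √(30.25) = 5.5, while 2y - 14 = -5.5 — extraneous.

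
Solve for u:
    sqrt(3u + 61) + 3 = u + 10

Isolate the radical: sqrt(3u + 61) = u + 7.
Square both sides: 3u + 61 = (u + 7)^2.
Expand and rearrange: u^2 + 11u - 12 = 0.
Solving gives u = 1 or u = -12.
Check each candidate in the original equation:
  u = 1: sqrt(64) = 8, while u + 7 = 8 — valid.
  u = -12: sqrt(25) = 5, while u + 7 = -5 — extraneous.

u = 1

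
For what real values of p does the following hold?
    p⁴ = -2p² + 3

p = -1 or p = 1

Let u = p². The equation becomes u² + 2u - 3 = 0.
Factor: (u - 1)(u + 3) = 0, so u = 1 or u = -3.
p² = 1 gives p = ±1.
p² = -3 < 0 has no real solution.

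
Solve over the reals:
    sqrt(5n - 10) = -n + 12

n = 7

Square both sides: 5n - 10 = (-n + 12)^2.
Expand and rearrange: n^2 - 29n + 154 = 0.
Solving gives n = 22 or n = 7.
Check each candidate in the original equation:
  n = 22: sqrt(100) = 10, while -n + 12 = -10 — extraneous.
  n = 7: sqrt(25) = 5, while -n + 12 = 5 — valid.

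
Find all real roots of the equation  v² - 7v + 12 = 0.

v = 3 or v = 4

Factor: (v - 4)(v - 3) = 0.
So v = 4 or v = 3.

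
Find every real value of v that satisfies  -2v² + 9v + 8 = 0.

v = -0.7604 or v = 5.2604

Discriminant: (9)² − 4·(-2)·8 = 145.
Quadratic formula: v = (-9 ± √145) / (-4).
So v = 9/4 - √(145)/4 ≈ -0.7604 or v = 9/4 + √(145)/4 ≈ 5.2604.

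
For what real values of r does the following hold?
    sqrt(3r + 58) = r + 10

Square both sides: 3r + 58 = (r + 10)^2.
Expand and rearrange: r^2 + 17r + 42 = 0.
Solving gives r = -3 or r = -14.
Check each candidate in the original equation:
  r = -3: sqrt(49) = 7, while r + 10 = 7 — valid.
  r = -14: sqrt(16) = 4, while r + 10 = -4 — extraneous.

r = -3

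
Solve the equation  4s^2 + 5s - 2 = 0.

Discriminant: (5)^2 - 4*4*(-2) = 57.
Quadratic formula: s = (-5 +/- sqrt(57)) / 8.
So s = -5/8 + sqrt(57)/8 ~= 0.3187 or s = -sqrt(57)/8 - 5/8 ~= -1.5687.

s = -1.5687 or s = 0.3187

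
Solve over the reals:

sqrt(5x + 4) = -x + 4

Square both sides: 5x + 4 = (-x + 4)^2.
Expand and rearrange: x^2 - 13x + 12 = 0.
Solving gives x = 12 or x = 1.
Check each candidate in the original equation:
  x = 12: sqrt(64) = 8, while -x + 4 = -8 — extraneous.
  x = 1: sqrt(9) = 3, while -x + 4 = 3 — valid.

x = 1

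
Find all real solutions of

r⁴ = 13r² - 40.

r = -2.8284 or r = -2.2361 or r = 2.2361 or r = 2.8284

Let u = r². The equation becomes u² - 13u + 40 = 0.
Factor: (u - 5)(u - 8) = 0, so u = 5 or u = 8.
r² = 5 gives r = ±√(5) ≈ ±2.2361.
r² = 8 gives r = ±2·√(2) ≈ ±2.8284.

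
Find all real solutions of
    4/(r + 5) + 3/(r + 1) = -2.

r = -7.5895 or r = -1.9105

Multiply both sides by (r + 5)(r + 1):
4(r + 1) + 3(r + 5) = -2(r + 5)(r + 1).
Expand and collect terms: -2r² - 19r - 29 = 0.
By the quadratic formula, r = (19 ± √129) / -4, so r ≈ -7.5895 or r ≈ -1.9105.
Neither value makes a denominator zero (r ≠ -5, r ≠ -1), so both are valid.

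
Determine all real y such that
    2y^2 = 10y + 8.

Rearrange to standard form: 2y^2 - 10y - 8 = 0.
Discriminant: (-10)^2 - 4*2*(-8) = 164.
Quadratic formula: y = (10 +/- sqrt(164)) / 4.
So y = 5/2 + sqrt(41)/2 ~= 5.7016 or y = 5/2 - sqrt(41)/2 ~= -0.7016.

y = -0.7016 or y = 5.7016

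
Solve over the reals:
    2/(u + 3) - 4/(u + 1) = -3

Multiply both sides by (u + 3)(u + 1):
2(u + 1) - 4(u + 3) = -3(u + 3)(u + 1).
Expand and collect terms: -3u² - 10u + 1 = 0.
By the quadratic formula, u = (10 ± √112) / -6, so u ≈ -3.4305 or u ≈ 0.0972.
Neither value makes a denominator zero (u ≠ -3, u ≠ -1), so both are valid.

u = -3.4305 or u = 0.0972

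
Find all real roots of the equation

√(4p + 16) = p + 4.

p = -4 or p = 0

Square both sides: 4p + 16 = (p + 4)².
Expand and rearrange: p² + 4p = 0.
Solving gives p = 0 or p = -4.
Check each candidate in the original equation:
  p = 0: √(16) = 4, while p + 4 = 4 — valid.
  p = -4: √(0) = 0, while p + 4 = 0 — valid.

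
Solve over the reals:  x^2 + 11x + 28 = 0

Factor: (x + 4)(x + 7) = 0.
So x = -4 or x = -7.

x = -7 or x = -4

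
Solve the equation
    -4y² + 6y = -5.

Rearrange to standard form: -4y² + 6y + 5 = 0.
Discriminant: (6)² − 4·(-4)·5 = 116.
Quadratic formula: y = (-6 ± √116) / (-8).
So y = 3/4 - √(29)/4 ≈ -0.5963 or y = 3/4 + √(29)/4 ≈ 2.0963.

y = -0.5963 or y = 2.0963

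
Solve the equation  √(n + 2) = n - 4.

n = 7

Square both sides: n + 2 = (n - 4)².
Expand and rearrange: n² - 9n + 14 = 0.
Solving gives n = 7 or n = 2.
Check each candidate in the original equation:
  n = 7: √(9) = 3, while n - 4 = 3 — valid.
  n = 2: √(4) = 2, while n - 4 = -2 — extraneous.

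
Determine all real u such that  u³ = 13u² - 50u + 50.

u = 1.5505 or u = 5 or u = 6.4495

Rearrange: u³ - 13u² + 50u - 50 = 0.
Possible rational roots are divisors of -50. Testing u = 5 gives 0, so (u - 5) is a factor.
Divide: u³ - 13u² + 50u - 50 = (u - 5)(u² - 8u + 10).
Apply the quadratic formula to u² - 8u + 10 = 0: u = (8 ± √24)/2, i.e. u ≈ 6.4495 or u ≈ 1.5505.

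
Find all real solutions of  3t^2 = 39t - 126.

Bring every term to one side: 3t^2 - 39t + 126 = 0.
Factor: 3(t - 6)(t - 7) = 0.
So t = 6 or t = 7.

t = 6 or t = 7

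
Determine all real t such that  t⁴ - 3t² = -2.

Let u = t². The equation becomes u² - 3u + 2 = 0.
Factor: (u - 2)(u - 1) = 0, so u = 2 or u = 1.
t² = 2 gives t = ±√(2) ≈ ±1.4142.
t² = 1 gives t = ±1.

t = -1.4142 or t = -1 or t = 1 or t = 1.4142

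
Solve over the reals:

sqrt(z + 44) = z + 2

z = 5

Square both sides: z + 44 = (z + 2)^2.
Expand and rearrange: z^2 + 3z - 40 = 0.
Solving gives z = 5 or z = -8.
Check each candidate in the original equation:
  z = 5: sqrt(49) = 7, while z + 2 = 7 — valid.
  z = -8: sqrt(36) = 6, while z + 2 = -6 — extraneous.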